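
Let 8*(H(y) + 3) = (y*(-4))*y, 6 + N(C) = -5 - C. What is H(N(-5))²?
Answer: 441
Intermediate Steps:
N(C) = -11 - C (N(C) = -6 + (-5 - C) = -11 - C)
H(y) = -3 - y²/2 (H(y) = -3 + ((y*(-4))*y)/8 = -3 + ((-4*y)*y)/8 = -3 + (-4*y²)/8 = -3 - y²/2)
H(N(-5))² = (-3 - (-11 - 1*(-5))²/2)² = (-3 - (-11 + 5)²/2)² = (-3 - ½*(-6)²)² = (-3 - ½*36)² = (-3 - 18)² = (-21)² = 441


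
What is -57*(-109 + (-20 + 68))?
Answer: 3477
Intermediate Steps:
-57*(-109 + (-20 + 68)) = -57*(-109 + 48) = -57*(-61) = 3477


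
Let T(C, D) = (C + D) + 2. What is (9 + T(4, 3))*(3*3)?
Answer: 162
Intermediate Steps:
T(C, D) = 2 + C + D
(9 + T(4, 3))*(3*3) = (9 + (2 + 4 + 3))*(3*3) = (9 + 9)*9 = 18*9 = 162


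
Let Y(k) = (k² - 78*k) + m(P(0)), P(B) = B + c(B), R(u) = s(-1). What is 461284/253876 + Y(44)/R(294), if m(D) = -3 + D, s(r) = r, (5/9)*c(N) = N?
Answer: 95255352/63469 ≈ 1500.8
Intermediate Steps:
c(N) = 9*N/5
R(u) = -1
P(B) = 14*B/5 (P(B) = B + 9*B/5 = 14*B/5)
Y(k) = -3 + k² - 78*k (Y(k) = (k² - 78*k) + (-3 + (14/5)*0) = (k² - 78*k) + (-3 + 0) = (k² - 78*k) - 3 = -3 + k² - 78*k)
461284/253876 + Y(44)/R(294) = 461284/253876 + (-3 + 44² - 78*44)/(-1) = 461284*(1/253876) + (-3 + 1936 - 3432)*(-1) = 115321/63469 - 1499*(-1) = 115321/63469 + 1499 = 95255352/63469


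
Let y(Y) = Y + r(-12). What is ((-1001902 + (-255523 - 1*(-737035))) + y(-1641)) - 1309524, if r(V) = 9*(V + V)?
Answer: -1831771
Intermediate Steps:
r(V) = 18*V (r(V) = 9*(2*V) = 18*V)
y(Y) = -216 + Y (y(Y) = Y + 18*(-12) = Y - 216 = -216 + Y)
((-1001902 + (-255523 - 1*(-737035))) + y(-1641)) - 1309524 = ((-1001902 + (-255523 - 1*(-737035))) + (-216 - 1641)) - 1309524 = ((-1001902 + (-255523 + 737035)) - 1857) - 1309524 = ((-1001902 + 481512) - 1857) - 1309524 = (-520390 - 1857) - 1309524 = -522247 - 1309524 = -1831771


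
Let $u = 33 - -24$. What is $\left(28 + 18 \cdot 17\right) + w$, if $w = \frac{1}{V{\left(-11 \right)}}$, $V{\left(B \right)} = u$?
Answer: $\frac{19039}{57} \approx 334.02$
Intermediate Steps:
$u = 57$ ($u = 33 + 24 = 57$)
$V{\left(B \right)} = 57$
$w = \frac{1}{57} \approx 0.017544$
$\left(28 + 18 \cdot 17\right) + w = \left(28 + 18 \cdot 17\right) + \frac{1}{57} = \left(28 + 306\right) + \frac{1}{57} = 334 + \frac{1}{57} = \frac{19039}{57}$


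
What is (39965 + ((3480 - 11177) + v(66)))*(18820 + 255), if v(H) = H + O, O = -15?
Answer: 616484925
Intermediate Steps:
v(H) = -15 + H (v(H) = H - 15 = -15 + H)
(39965 + ((3480 - 11177) + v(66)))*(18820 + 255) = (39965 + ((3480 - 11177) + (-15 + 66)))*(18820 + 255) = (39965 + (-7697 + 51))*19075 = (39965 - 7646)*19075 = 32319*19075 = 616484925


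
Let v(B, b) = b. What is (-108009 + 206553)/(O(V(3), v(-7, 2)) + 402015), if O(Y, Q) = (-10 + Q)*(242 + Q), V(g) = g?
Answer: 98544/400063 ≈ 0.24632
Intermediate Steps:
(-108009 + 206553)/(O(V(3), v(-7, 2)) + 402015) = (-108009 + 206553)/((-2420 + 2² + 232*2) + 402015) = 98544/((-2420 + 4 + 464) + 402015) = 98544/(-1952 + 402015) = 98544/400063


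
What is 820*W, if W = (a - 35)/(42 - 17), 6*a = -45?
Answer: -1394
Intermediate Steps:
a = -15/2 (a = (⅙)*(-45) = -15/2 ≈ -7.5000)
W = -17/10 (W = (-15/2 - 35)/(42 - 17) = -85/2/25 = -85/2*1/25 = -17/10 ≈ -1.7000)
820*W = 820*(-17/10) = -1394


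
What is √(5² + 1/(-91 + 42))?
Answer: 6*√34/7 ≈ 4.9980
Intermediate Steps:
√(5² + 1/(-91 + 42)) = √(25 + 1/(-49)) = √(25 - 1/49) = √(1224/49) = 6*√34/7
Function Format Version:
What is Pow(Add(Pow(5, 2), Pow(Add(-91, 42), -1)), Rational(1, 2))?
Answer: Mul(Rational(6, 7), Pow(34, Rational(1, 2))) ≈ 4.9980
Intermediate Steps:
Pow(Add(Pow(5, 2), Pow(Add(-91, 42), -1)), Rational(1, 2)) = Pow(Add(25, Pow(-49, -1)), Rational(1, 2)) = Pow(Add(25, Rational(-1, 49)), Rational(1, 2)) = Pow(Rational(1224, 49), Rational(1, 2)) = Mul(Rational(6, 7), Pow(34, Rational(1, 2)))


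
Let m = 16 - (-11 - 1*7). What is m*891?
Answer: 30294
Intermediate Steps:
m = 34 (m = 16 - (-11 - 7) = 16 - 1*(-18) = 16 + 18 = 34)
m*891 = 34*891 = 30294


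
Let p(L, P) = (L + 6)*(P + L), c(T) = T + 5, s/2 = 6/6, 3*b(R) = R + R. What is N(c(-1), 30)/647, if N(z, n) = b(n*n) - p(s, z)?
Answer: 552/647 ≈ 0.85317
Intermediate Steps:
b(R) = 2*R/3 (b(R) = (R + R)/3 = (2*R)/3 = 2*R/3)
s = 2 (s = 2*(6/6) = 2*(6*(1/6)) = 2*1 = 2)
c(T) = 5 + T
p(L, P) = (6 + L)*(L + P)
N(z, n) = -16 - 8*z + 2*n**2/3 (N(z, n) = 2*(n*n)/3 - (2**2 + 6*2 + 6*z + 2*z) = 2*n**2/3 - (4 + 12 + 6*z + 2*z) = 2*n**2/3 - (16 + 8*z) = 2*n**2/3 + (-16 - 8*z) = -16 - 8*z + 2*n**2/3)
N(c(-1), 30)/647 = (-16 - 8*(5 - 1) + (2/3)*30**2)/647 = (-16 - 8*4 + (2/3)*900)*(1/647) = (-16 - 32 + 600)*(1/647) = 552*(1/647) = 552/647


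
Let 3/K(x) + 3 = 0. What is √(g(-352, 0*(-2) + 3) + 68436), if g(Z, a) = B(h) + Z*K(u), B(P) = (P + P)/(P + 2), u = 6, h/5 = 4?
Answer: 4*√520223/11 ≈ 262.28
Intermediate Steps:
h = 20 (h = 5*4 = 20)
K(x) = -1 (K(x) = 3/(-3 + 0) = 3/(-3) = 3*(-⅓) = -1)
B(P) = 2*P/(2 + P) (B(P) = (2*P)/(2 + P) = 2*P/(2 + P))
g(Z, a) = 20/11 - Z (g(Z, a) = 2*20/(2 + 20) + Z*(-1) = 2*20/22 - Z = 2*20*(1/22) - Z = 20/11 - Z)
√(g(-352, 0*(-2) + 3) + 68436) = √((20/11 - 1*(-352)) + 68436) = √((20/11 + 352) + 68436) = √(3892/11 + 68436) = √(756688/11) = 4*√520223/11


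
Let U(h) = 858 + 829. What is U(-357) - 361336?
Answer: -359649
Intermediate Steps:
U(h) = 1687
U(-357) - 361336 = 1687 - 361336 = -359649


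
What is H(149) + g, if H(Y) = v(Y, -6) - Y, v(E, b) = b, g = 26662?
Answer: 26507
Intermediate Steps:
H(Y) = -6 - Y
H(149) + g = (-6 - 1*149) + 26662 = (-6 - 149) + 26662 = -155 + 26662 = 26507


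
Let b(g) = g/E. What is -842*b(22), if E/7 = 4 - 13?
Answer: 18524/63 ≈ 294.03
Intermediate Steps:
E = -63 (E = 7*(4 - 13) = 7*(-9) = -63)
b(g) = -g/63 (b(g) = g/(-63) = g*(-1/63) = -g/63)
-842*b(22) = -(-842)*22/63 = -842*(-22/63) = 18524/63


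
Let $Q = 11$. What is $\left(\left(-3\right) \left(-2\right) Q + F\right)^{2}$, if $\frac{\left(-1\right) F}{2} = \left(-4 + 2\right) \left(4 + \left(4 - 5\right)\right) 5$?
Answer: $15876$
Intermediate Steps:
$F = 60$ ($F = - 2 \left(-4 + 2\right) \left(4 + \left(4 - 5\right)\right) 5 = - 2 - 2 \left(4 + \left(4 - 5\right)\right) 5 = - 2 - 2 \left(4 - 1\right) 5 = - 2 \left(-2\right) 3 \cdot 5 = - 2 \left(\left(-6\right) 5\right) = \left(-2\right) \left(-30\right) = 60$)
$\left(\left(-3\right) \left(-2\right) Q + F\right)^{2} = \left(\left(-3\right) \left(-2\right) 11 + 60\right)^{2} = \left(6 \cdot 11 + 60\right)^{2} = \left(66 + 60\right)^{2} = 126^{2} = 15876$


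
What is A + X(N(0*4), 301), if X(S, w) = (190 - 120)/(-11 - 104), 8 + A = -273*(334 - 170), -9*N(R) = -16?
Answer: -1029954/23 ≈ -44781.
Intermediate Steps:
N(R) = 16/9 (N(R) = -⅑*(-16) = 16/9)
A = -44780 (A = -8 - 273*(334 - 170) = -8 - 273*164 = -8 - 44772 = -44780)
X(S, w) = -14/23 (X(S, w) = 70/(-115) = 70*(-1/115) = -14/23)
A + X(N(0*4), 301) = -44780 - 14/23 = -1029954/23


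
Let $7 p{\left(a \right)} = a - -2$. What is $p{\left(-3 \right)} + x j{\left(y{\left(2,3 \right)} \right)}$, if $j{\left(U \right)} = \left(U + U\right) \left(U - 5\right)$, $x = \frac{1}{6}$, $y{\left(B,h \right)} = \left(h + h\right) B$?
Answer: $\frac{195}{7} \approx 27.857$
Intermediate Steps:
$p{\left(a \right)} = \frac{2}{7} + \frac{a}{7}$ ($p{\left(a \right)} = \frac{a - -2}{7} = \frac{a + 2}{7} = \frac{2 + a}{7} = \frac{2}{7} + \frac{a}{7}$)
$y{\left(B,h \right)} = 2 B h$ ($y{\left(B,h \right)} = 2 h B = 2 B h$)
$x = \frac{1}{6} \approx 0.16667$
$j{\left(U \right)} = 2 U \left(-5 + U\right)$
$p{\left(-3 \right)} + x j{\left(y{\left(2,3 \right)} \right)} = \left(\frac{2}{7} + \frac{1}{7} \left(-3\right)\right) + \frac{2 \cdot 2 \cdot 2 \cdot 3 \left(-5 + 2 \cdot 2 \cdot 3\right)}{6} = \left(\frac{2}{7} - \frac{3}{7}\right) + \frac{2 \cdot 12 \left(-5 + 12\right)}{6} = - \frac{1}{7} + \frac{2 \cdot 12 \cdot 7}{6} = - \frac{1}{7} + \frac{1}{6} \cdot 168 = - \frac{1}{7} + 28 = \frac{195}{7}$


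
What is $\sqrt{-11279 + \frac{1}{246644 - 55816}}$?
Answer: $\frac{i \sqrt{102682114267777}}{95414} \approx 106.2 i$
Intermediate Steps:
$\sqrt{-11279 + \frac{1}{246644 - 55816}} = \sqrt{-11279 + \frac{1}{190828}} = \sqrt{- \frac{2152349011}{190828}} = \frac{i \sqrt{102682114267777}}{95414}$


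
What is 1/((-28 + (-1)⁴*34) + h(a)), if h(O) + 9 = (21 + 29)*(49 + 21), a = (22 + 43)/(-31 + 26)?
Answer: 1/3497 ≈ 0.00028596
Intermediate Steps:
a = -13 (a = 65/(-5) = 65*(-⅕) = -13)
h(O) = 3491 (h(O) = -9 + (21 + 29)*(49 + 21) = -9 + 50*70 = -9 + 3500 = 3491)
1/((-28 + (-1)⁴*34) + h(a)) = 1/((-28 + (-1)⁴*34) + 3491) = 1/((-28 + 1*34) + 3491) = 1/((-28 + 34) + 3491) = 1/(6 + 3491) = 1/3497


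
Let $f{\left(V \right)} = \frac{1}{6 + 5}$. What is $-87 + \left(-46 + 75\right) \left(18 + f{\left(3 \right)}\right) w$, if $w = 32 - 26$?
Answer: $\frac{33669}{11} \approx 3060.8$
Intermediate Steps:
$f{\left(V \right)} = \frac{1}{11}$
$w = 6$ ($w = 32 - 26 = 6$)
$-87 + \left(-46 + 75\right) \left(18 + f{\left(3 \right)}\right) w = -87 + \left(-46 + 75\right) \left(18 + \frac{1}{11}\right) 6 = -87 + 29 \cdot \frac{199}{11} \cdot 6 = -87 + \frac{5771}{11} \cdot 6 = -87 + \frac{34626}{11} = \frac{33669}{11}$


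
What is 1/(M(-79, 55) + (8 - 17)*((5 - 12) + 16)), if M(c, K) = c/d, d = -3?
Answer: -3/164 ≈ -0.018293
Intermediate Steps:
M(c, K) = -c/3 (M(c, K) = c/(-3) = c*(-⅓) = -c/3)
1/(M(-79, 55) + (8 - 17)*((5 - 12) + 16)) = 1/(-⅓*(-79) + (8 - 17)*((5 - 12) + 16)) = 1/(79/3 - 9*(-7 + 16)) = 1/(79/3 - 9*9) = 1/(79/3 - 81) = 1/(-164/3) = -3/164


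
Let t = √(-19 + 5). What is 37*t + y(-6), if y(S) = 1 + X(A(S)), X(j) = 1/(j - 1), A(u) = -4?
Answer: ⅘ + 37*I*√14 ≈ 0.8 + 138.44*I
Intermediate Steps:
t = I*√14 (t = √(-14) = I*√14 ≈ 3.7417*I)
X(j) = 1/(-1 + j)
y(S) = ⅘ (y(S) = 1 + 1/(-1 - 4) = 1 + 1/(-5) = 1 - ⅕ = ⅘)
37*t + y(-6) = 37*(I*√14) + ⅘ = 37*I*√14 + ⅘ = ⅘ + 37*I*√14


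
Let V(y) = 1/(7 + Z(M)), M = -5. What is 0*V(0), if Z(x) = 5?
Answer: 0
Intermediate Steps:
V(y) = 1/12 (V(y) = 1/(7 + 5) = 1/12)
0*V(0) = 0*(1/12) = 0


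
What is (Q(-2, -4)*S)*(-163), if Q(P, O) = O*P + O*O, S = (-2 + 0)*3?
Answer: 23472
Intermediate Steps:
S = -6 (S = -2*3 = -6)
Q(P, O) = O**2 + O*P (Q(P, O) = O*P + O**2 = O**2 + O*P)
(Q(-2, -4)*S)*(-163) = (-4*(-4 - 2)*(-6))*(-163) = (-4*(-6)*(-6))*(-163) = (24*(-6))*(-163) = -144*(-163) = 23472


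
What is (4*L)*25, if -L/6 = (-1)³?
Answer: 600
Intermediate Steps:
L = 6 (L = -6*(-1)³ = -6*(-1) = 6)
(4*L)*25 = (4*6)*25 = 24*25 = 600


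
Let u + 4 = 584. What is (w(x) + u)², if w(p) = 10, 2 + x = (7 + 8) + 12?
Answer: 348100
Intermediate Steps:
u = 580 (u = -4 + 584 = 580)
x = 25 (x = -2 + ((7 + 8) + 12) = -2 + (15 + 12) = -2 + 27 = 25)
(w(x) + u)² = (10 + 580)² = 590² = 348100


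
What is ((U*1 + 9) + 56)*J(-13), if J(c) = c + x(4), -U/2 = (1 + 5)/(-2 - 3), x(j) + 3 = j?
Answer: -4044/5 ≈ -808.80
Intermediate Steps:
x(j) = -3 + j
U = 12/5 (U = -2*(1 + 5)/(-2 - 3) = -12/(-5) = -12*(-1)/5 = -2*(-6/5) = 12/5 ≈ 2.4000)
J(c) = 1 + c (J(c) = c + (-3 + 4) = c + 1 = 1 + c)
((U*1 + 9) + 56)*J(-13) = (((12/5)*1 + 9) + 56)*(1 - 13) = ((12/5 + 9) + 56)*(-12) = (57/5 + 56)*(-12) = (337/5)*(-12) = -4044/5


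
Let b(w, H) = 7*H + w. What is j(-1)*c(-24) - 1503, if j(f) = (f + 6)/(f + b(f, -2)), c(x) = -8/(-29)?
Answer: -87179/58 ≈ -1503.1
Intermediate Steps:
b(w, H) = w + 7*H
c(x) = 8/29 (c(x) = -8*(-1/29) = 8/29)
j(f) = (6 + f)/(-14 + 2*f) (j(f) = (f + 6)/(f + (f + 7*(-2))) = (6 + f)/(f + (f - 14)) = (6 + f)/(f + (-14 + f)) = (6 + f)/(-14 + 2*f))
j(-1)*c(-24) - 1503 = ((6 - 1)/(2*(-7 - 1)))*(8/29) - 1503 = ((½)*5/(-8))*(8/29) - 1503 = ((½)*(-⅛)*5)*(8/29) - 1503 = -5/16*8/29 - 1503 = -5/58 - 1503 = -87179/58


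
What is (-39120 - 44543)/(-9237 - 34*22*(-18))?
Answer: -83663/4227 ≈ -19.793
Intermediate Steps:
(-39120 - 44543)/(-9237 - 34*22*(-18)) = -83663/(-9237 - 748*(-18)) = -83663/(-9237 + 13464) = -83663/4227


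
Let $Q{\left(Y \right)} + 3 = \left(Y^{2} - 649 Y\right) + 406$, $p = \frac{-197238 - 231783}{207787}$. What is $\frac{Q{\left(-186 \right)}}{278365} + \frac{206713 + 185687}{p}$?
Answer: $- \frac{2521843969235003}{13269381185} \approx -1.9005 \cdot 10^{5}$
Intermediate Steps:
$p = - \frac{429021}{207787}$ ($p = \left(-197238 - 231783\right) \frac{1}{207787} = \left(-429021\right) \frac{1}{207787} = - \frac{429021}{207787} \approx -2.0647$)
$Q{\left(Y \right)} = 403 + Y^{2} - 649 Y$ ($Q{\left(Y \right)} = -3 + \left(\left(Y^{2} - 649 Y\right) + 406\right) = -3 + \left(406 + Y^{2} - 649 Y\right) = 403 + Y^{2} - 649 Y$)
$\frac{Q{\left(-186 \right)}}{278365} + \frac{206713 + 185687}{p} = \frac{403 + \left(-186\right)^{2} - -120714}{278365} + \frac{206713 + 185687}{- \frac{429021}{207787}} = \left(403 + 34596 + 120714\right) \frac{1}{278365} + 392400 \left(- \frac{207787}{429021}\right) = 155713 \cdot \frac{1}{278365} - \frac{9059513200}{47669} = \frac{155713}{278365} - \frac{9059513200}{47669} = - \frac{2521843969235003}{13269381185}$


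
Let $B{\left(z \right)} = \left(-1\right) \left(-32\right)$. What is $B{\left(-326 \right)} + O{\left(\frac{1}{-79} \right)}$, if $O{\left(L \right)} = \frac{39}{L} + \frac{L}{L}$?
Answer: $-3048$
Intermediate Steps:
$B{\left(z \right)} = 32$
$O{\left(L \right)} = 1 + \frac{39}{L}$ ($O{\left(L \right)} = \frac{39}{L} + 1 = 1 + \frac{39}{L}$)
$B{\left(-326 \right)} + O{\left(\frac{1}{-79} \right)} = 32 + \frac{39 + \frac{1}{-79}}{\frac{1}{-79}} = 32 + \frac{39 - \frac{1}{79}}{- \frac{1}{79}} = 32 - 3080 = -3048$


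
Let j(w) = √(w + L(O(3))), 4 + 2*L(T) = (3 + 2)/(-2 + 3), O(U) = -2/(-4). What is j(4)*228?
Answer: 342*√2 ≈ 483.66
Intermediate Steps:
O(U) = ½ (O(U) = -2*(-¼) = ½)
L(T) = ½ (L(T) = -2 + ((3 + 2)/(-2 + 3))/2 = -2 + (5/1)/2 = -2 + (5*1)/2 = -2 + (½)*5 = -2 + 5/2 = ½)
j(w) = √(½ + w) (j(w) = √(w + ½) = √(½ + w))
j(4)*228 = (√(2 + 4*4)/2)*228 = (√(2 + 16)/2)*228 = (√18/2)*228 = ((3*√2)/2)*228 = (3*√2/2)*228 = 342*√2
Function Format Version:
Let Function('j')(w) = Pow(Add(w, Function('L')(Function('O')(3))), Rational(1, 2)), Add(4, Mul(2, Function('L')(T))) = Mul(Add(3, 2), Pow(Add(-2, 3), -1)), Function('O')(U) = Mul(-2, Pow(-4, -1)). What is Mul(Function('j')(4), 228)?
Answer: Mul(342, Pow(2, Rational(1, 2))) ≈ 483.66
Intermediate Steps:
Function('O')(U) = Rational(1, 2) (Function('O')(U) = Mul(-2, Rational(-1, 4)) = Rational(1, 2))
Function('L')(T) = Rational(1, 2) (Function('L')(T) = Add(-2, Mul(Rational(1, 2), Mul(Add(3, 2), Pow(Add(-2, 3), -1)))) = Add(-2, Mul(Rational(1, 2), Mul(5, Pow(1, -1)))) = Add(-2, Mul(Rational(1, 2), Mul(5, 1))) = Add(-2, Mul(Rational(1, 2), 5)) = Add(-2, Rational(5, 2)) = Rational(1, 2))
Function('j')(w) = Pow(Add(Rational(1, 2), w), Rational(1, 2)) (Function('j')(w) = Pow(Add(w, Rational(1, 2)), Rational(1, 2)) = Pow(Add(Rational(1, 2), w), Rational(1, 2)))
Mul(Function('j')(4), 228) = Mul(Mul(Rational(1, 2), Pow(Add(2, Mul(4, 4)), Rational(1, 2))), 228) = Mul(Mul(Rational(1, 2), Pow(Add(2, 16), Rational(1, 2))), 228) = Mul(Mul(Rational(1, 2), Pow(18, Rational(1, 2))), 228) = Mul(Mul(Rational(1, 2), Mul(3, Pow(2, Rational(1, 2)))), 228) = Mul(Mul(Rational(3, 2), Pow(2, Rational(1, 2))), 228) = Mul(342, Pow(2, Rational(1, 2)))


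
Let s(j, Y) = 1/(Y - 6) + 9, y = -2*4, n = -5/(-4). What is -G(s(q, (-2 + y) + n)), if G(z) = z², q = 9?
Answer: -277729/3481 ≈ -79.784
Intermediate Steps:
n = 5/4 (n = -5*(-¼) = 5/4 ≈ 1.2500)
y = -8
s(j, Y) = 9 + 1/(-6 + Y) (s(j, Y) = 1/(-6 + Y) + 9 = 9 + 1/(-6 + Y))
-G(s(q, (-2 + y) + n)) = -((-53 + 9*((-2 - 8) + 5/4))/(-6 + ((-2 - 8) + 5/4)))² = -((-53 + 9*(-10 + 5/4))/(-6 + (-10 + 5/4)))² = -((-53 + 9*(-35/4))/(-6 - 35/4))² = -((-53 - 315/4)/(-59/4))² = -(-4/59*(-527/4))² = -(527/59)² = -1*277729/3481 = -277729/3481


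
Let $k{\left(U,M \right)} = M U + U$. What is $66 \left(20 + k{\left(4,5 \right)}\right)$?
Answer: $2904$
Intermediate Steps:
$k{\left(U,M \right)} = U + M U$
$66 \left(20 + k{\left(4,5 \right)}\right) = 66 \left(20 + 4 \left(1 + 5\right)\right) = 66 \left(20 + 4 \cdot 6\right) = 66 \left(20 + 24\right) = 66 \cdot 44 = 2904$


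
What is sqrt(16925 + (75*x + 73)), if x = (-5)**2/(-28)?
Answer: sqrt(3318483)/14 ≈ 130.12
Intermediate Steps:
x = -25/28 (x = 25*(-1/28) = -25/28 ≈ -0.89286)
sqrt(16925 + (75*x + 73)) = sqrt(16925 + (75*(-25/28) + 73)) = sqrt(16925 + (-1875/28 + 73)) = sqrt(16925 + 169/28) = sqrt(474069/28) = sqrt(3318483)/14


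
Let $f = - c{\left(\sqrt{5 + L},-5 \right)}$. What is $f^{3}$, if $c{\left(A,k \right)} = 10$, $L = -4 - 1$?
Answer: $-1000$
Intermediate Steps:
$L = -5$ ($L = -4 - 1 = -5$)
$f = -10$ ($f = \left(-1\right) 10 = -10$)
$f^{3} = \left(-10\right)^{3} = -1000$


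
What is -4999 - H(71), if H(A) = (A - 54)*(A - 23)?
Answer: -5815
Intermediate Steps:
H(A) = (-54 + A)*(-23 + A)
-4999 - H(71) = -4999 - (1242 + 71² - 77*71) = -4999 - (1242 + 5041 - 5467) = -4999 - 1*816 = -4999 - 816 = -5815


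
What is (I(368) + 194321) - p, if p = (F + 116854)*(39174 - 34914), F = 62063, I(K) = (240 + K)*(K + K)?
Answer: -761544611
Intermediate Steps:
I(K) = 2*K*(240 + K) (I(K) = (240 + K)*(2*K) = 2*K*(240 + K))
p = 762186420 (p = (62063 + 116854)*(39174 - 34914) = 178917*4260 = 762186420)
(I(368) + 194321) - p = (2*368*(240 + 368) + 194321) - 1*762186420 = (2*368*608 + 194321) - 762186420 = (447488 + 194321) - 762186420 = 641809 - 762186420 = -761544611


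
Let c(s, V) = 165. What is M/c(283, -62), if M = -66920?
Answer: -13384/33 ≈ -405.58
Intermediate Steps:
M/c(283, -62) = -66920/165 = -66920*1/165 = -13384/33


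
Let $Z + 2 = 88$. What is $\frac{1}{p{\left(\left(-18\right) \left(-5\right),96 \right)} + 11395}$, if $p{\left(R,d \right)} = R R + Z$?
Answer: $\frac{1}{19581} \approx 5.107 \cdot 10^{-5}$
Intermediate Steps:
$Z = 86$ ($Z = -2 + 88 = 86$)
$p{\left(R,d \right)} = 86 + R^{2}$ ($p{\left(R,d \right)} = R R + 86 = R^{2} + 86 = 86 + R^{2}$)
$\frac{1}{p{\left(\left(-18\right) \left(-5\right),96 \right)} + 11395} = \frac{1}{\left(86 + \left(\left(-18\right) \left(-5\right)\right)^{2}\right) + 11395} = \frac{1}{\left(86 + 90^{2}\right) + 11395} = \frac{1}{\left(86 + 8100\right) + 11395} = \frac{1}{8186 + 11395} = \frac{1}{19581}$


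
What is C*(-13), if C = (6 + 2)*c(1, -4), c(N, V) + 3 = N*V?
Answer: 728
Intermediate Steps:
c(N, V) = -3 + N*V
C = -56 (C = (6 + 2)*(-3 + 1*(-4)) = 8*(-3 - 4) = 8*(-7) = -56)
C*(-13) = -56*(-13) = 728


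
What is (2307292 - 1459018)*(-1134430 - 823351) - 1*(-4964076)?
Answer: -1660729755918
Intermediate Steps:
(2307292 - 1459018)*(-1134430 - 823351) - 1*(-4964076) = 848274*(-1957781) + 4964076 = -1660734719994 + 4964076 = -1660729755918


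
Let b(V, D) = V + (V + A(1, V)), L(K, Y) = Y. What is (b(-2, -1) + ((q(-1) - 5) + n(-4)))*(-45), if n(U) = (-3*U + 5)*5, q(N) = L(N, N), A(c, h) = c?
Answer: -3420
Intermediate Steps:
b(V, D) = 1 + 2*V (b(V, D) = V + (V + 1) = V + (1 + V) = 1 + 2*V)
q(N) = N
n(U) = 25 - 15*U (n(U) = (5 - 3*U)*5 = 25 - 15*U)
(b(-2, -1) + ((q(-1) - 5) + n(-4)))*(-45) = ((1 + 2*(-2)) + ((-1 - 5) + (25 - 15*(-4))))*(-45) = ((1 - 4) + (-6 + (25 + 60)))*(-45) = (-3 + (-6 + 85))*(-45) = (-3 + 79)*(-45) = 76*(-45) = -3420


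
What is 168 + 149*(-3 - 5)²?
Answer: 9704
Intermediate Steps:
168 + 149*(-3 - 5)² = 168 + 149*(-8)² = 168 + 149*64 = 168 + 9536 = 9704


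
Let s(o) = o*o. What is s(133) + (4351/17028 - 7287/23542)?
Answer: 3545511979235/200436588 ≈ 17689.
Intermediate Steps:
s(o) = o²
s(133) + (4351/17028 - 7287/23542) = 133² + (4351/17028 - 7287/23542) = 17689 + (4351*(1/17028) - 7287*1/23542) = 17689 + (4351/17028 - 7287/23542) = 17689 - 10825897/200436588 = 3545511979235/200436588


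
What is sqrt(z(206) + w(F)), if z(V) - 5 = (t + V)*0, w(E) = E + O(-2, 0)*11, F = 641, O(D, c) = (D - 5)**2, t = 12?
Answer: sqrt(1185) ≈ 34.424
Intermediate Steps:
O(D, c) = (-5 + D)**2
w(E) = 539 + E (w(E) = E + (-5 - 2)**2*11 = E + (-7)**2*11 = E + 49*11 = E + 539 = 539 + E)
z(V) = 5 (z(V) = 5 + (12 + V)*0 = 5 + 0 = 5)
sqrt(z(206) + w(F)) = sqrt(5 + (539 + 641)) = sqrt(5 + 1180) = sqrt(1185)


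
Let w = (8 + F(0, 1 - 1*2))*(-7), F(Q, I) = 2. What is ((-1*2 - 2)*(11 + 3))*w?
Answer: 3920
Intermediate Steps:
w = -70 (w = (8 + 2)*(-7) = 10*(-7) = -70)
((-1*2 - 2)*(11 + 3))*w = ((-1*2 - 2)*(11 + 3))*(-70) = ((-2 - 2)*14)*(-70) = -4*14*(-70) = -56*(-70) = 3920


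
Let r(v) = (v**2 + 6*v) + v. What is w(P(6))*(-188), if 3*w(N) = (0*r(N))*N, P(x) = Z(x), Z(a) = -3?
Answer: 0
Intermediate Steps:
P(x) = -3
r(v) = v**2 + 7*v
w(N) = 0 (w(N) = ((0*(N*(7 + N)))*N)/3 = (0*N)/3 = (1/3)*0 = 0)
w(P(6))*(-188) = 0*(-188) = 0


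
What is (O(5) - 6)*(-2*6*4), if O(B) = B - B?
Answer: 288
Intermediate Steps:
O(B) = 0
(O(5) - 6)*(-2*6*4) = (0 - 6)*(-2*6*4) = -(-72)*4 = -6*(-48) = 288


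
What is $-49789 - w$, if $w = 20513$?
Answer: $-70302$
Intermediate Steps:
$-49789 - w = -49789 - 20513 = -70302$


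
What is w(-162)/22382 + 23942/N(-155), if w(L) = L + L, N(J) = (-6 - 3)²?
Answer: 267921800/906471 ≈ 295.57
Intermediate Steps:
N(J) = 81 (N(J) = (-9)² = 81)
w(L) = 2*L
w(-162)/22382 + 23942/N(-155) = (2*(-162))/22382 + 23942/81 = -324*1/22382 + 23942*(1/81) = -162/11191 + 23942/81 = 267921800/906471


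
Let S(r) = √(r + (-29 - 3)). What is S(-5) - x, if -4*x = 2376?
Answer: 594 + I*√37 ≈ 594.0 + 6.0828*I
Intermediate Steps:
x = -594 (x = -¼*2376 = -594)
S(r) = √(-32 + r) (S(r) = √(r - 32) = √(-32 + r))
S(-5) - x = √(-32 - 5) - 1*(-594) = √(-37) + 594 = I*√37 + 594 = 594 + I*√37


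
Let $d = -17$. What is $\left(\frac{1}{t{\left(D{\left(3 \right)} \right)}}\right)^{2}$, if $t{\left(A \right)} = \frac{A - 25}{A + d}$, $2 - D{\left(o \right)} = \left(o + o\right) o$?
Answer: $\frac{1089}{1681} \approx 0.64783$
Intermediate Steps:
$D{\left(o \right)} = 2 - 2 o^{2}$ ($D{\left(o \right)} = 2 - \left(o + o\right) o = 2 - 2 o o = 2 - 2 o^{2}$)
$t{\left(A \right)} = \frac{-25 + A}{-17 + A}$ ($t{\left(A \right)} = \frac{A - 25}{A - 17} = \frac{-25 + A}{-17 + A}$)
$\left(\frac{1}{t{\left(D{\left(3 \right)} \right)}}\right)^{2} = \left(\frac{1}{\frac{1}{-17 + \left(2 - 2 \cdot 3^{2}\right)} \left(-25 + \left(2 - 2 \cdot 3^{2}\right)\right)}\right)^{2} = \left(\frac{1}{\frac{1}{-17 + \left(2 - 18\right)} \left(-25 + \left(2 - 18\right)\right)}\right)^{2} = \left(\frac{1}{\frac{1}{-17 - 16} \left(-25 - 16\right)}\right)^{2} = \left(\frac{1}{\frac{1}{-33} \left(-41\right)}\right)^{2} = \left(\frac{1}{\left(- \frac{1}{33}\right) \left(-41\right)}\right)^{2} = \left(\frac{1}{\frac{41}{33}}\right)^{2} = \left(\frac{33}{41}\right)^{2} = \frac{1089}{1681}$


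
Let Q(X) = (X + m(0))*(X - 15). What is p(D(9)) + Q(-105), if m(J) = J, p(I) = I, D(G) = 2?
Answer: 12602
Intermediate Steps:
Q(X) = X*(-15 + X) (Q(X) = (X + 0)*(X - 15) = X*(-15 + X))
p(D(9)) + Q(-105) = 2 - 105*(-15 - 105) = 2 - 105*(-120) = 2 + 12600 = 12602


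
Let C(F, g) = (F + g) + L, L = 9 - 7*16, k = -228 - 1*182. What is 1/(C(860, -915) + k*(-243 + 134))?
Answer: 1/44532 ≈ 2.2456e-5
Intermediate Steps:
k = -410 (k = -228 - 182 = -410)
L = -103 (L = 9 - 112 = -103)
C(F, g) = -103 + F + g (C(F, g) = (F + g) - 103 = -103 + F + g)
1/(C(860, -915) + k*(-243 + 134)) = 1/((-103 + 860 - 915) - 410*(-243 + 134)) = 1/(-158 - 410*(-109)) = 1/(-158 + 44690) = 1/44532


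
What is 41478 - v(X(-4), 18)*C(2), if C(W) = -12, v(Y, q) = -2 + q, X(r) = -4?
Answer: 41670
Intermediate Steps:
41478 - v(X(-4), 18)*C(2) = 41478 - (-2 + 18)*(-12) = 41478 - 16*(-12) = 41478 - 1*(-192) = 41478 + 192 = 41670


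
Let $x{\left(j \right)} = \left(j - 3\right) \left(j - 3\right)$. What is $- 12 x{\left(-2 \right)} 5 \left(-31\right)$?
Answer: $46500$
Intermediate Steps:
$x{\left(j \right)} = \left(-3 + j\right)^{2}$ ($x{\left(j \right)} = \left(-3 + j\right) \left(-3 + j\right) = \left(-3 + j\right)^{2}$)
$- 12 x{\left(-2 \right)} 5 \left(-31\right) = - 12 \left(-3 - 2\right)^{2} \cdot 5 \left(-31\right) = - 12 \left(-5\right)^{2} \cdot 5 \left(-31\right) = - 12 \cdot 25 \cdot 5 \left(-31\right) = \left(-12\right) 125 \left(-31\right) = \left(-1500\right) \left(-31\right) = 46500$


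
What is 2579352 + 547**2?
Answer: 2878561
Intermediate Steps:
2579352 + 547**2 = 2579352 + 299209 = 2878561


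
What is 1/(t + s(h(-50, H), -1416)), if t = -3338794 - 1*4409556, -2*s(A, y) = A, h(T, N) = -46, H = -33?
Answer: -1/7748327 ≈ -1.2906e-7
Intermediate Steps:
s(A, y) = -A/2
t = -7748350 (t = -3338794 - 4409556 = -7748350)
1/(t + s(h(-50, H), -1416)) = 1/(-7748350 - ½*(-46)) = 1/(-7748350 + 23) = 1/(-7748327) = -1/7748327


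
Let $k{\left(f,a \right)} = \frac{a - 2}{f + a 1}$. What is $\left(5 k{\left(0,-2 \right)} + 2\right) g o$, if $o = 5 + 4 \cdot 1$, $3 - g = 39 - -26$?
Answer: $-6696$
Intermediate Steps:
$k{\left(f,a \right)} = \frac{-2 + a}{a + f}$ ($k{\left(f,a \right)} = \frac{-2 + a}{f + a} = \frac{-2 + a}{a + f}$)
$g = -62$ ($g = 3 - \left(39 - -26\right) = 3 - \left(39 + 26\right) = 3 - 65 = -62$)
$o = 9$ ($o = 5 + 4 = 9$)
$\left(5 k{\left(0,-2 \right)} + 2\right) g o = \left(5 \frac{-2 - 2}{-2 + 0} + 2\right) \left(-62\right) 9 = \left(5 \frac{1}{-2} \left(-4\right) + 2\right) \left(-62\right) 9 = \left(5 \left(\left(- \frac{1}{2}\right) \left(-4\right)\right) + 2\right) \left(-62\right) 9 = \left(5 \cdot 2 + 2\right) \left(-62\right) 9 = \left(10 + 2\right) \left(-62\right) 9 = 12 \left(-62\right) 9 = \left(-744\right) 9 = -6696$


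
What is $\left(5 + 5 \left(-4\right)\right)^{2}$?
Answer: $225$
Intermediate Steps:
$\left(5 + 5 \left(-4\right)\right)^{2} = \left(5 - 20\right)^{2} = \left(-15\right)^{2} = 225$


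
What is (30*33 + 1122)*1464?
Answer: 3091968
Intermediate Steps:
(30*33 + 1122)*1464 = (990 + 1122)*1464 = 2112*1464 = 3091968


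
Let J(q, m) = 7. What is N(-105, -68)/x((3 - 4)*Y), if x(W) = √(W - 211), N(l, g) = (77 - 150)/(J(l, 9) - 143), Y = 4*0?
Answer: -73*I*√211/28696 ≈ -0.036952*I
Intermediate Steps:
Y = 0
N(l, g) = 73/136 (N(l, g) = (77 - 150)/(7 - 143) = -73/(-136) = -73*(-1/136) = 73/136)
x(W) = √(-211 + W)
N(-105, -68)/x((3 - 4)*Y) = 73/(136*(√(-211 + (3 - 4)*0))) = 73/(136*(√(-211 - 1*0))) = 73/(136*(√(-211 + 0))) = 73/(136*(√(-211))) = 73/(136*((I*√211))) = 73*(-I*√211/211)/136 = -73*I*√211/28696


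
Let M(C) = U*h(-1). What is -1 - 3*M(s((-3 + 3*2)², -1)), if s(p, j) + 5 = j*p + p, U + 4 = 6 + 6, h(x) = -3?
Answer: 71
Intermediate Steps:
U = 8 (U = -4 + (6 + 6) = -4 + 12 = 8)
s(p, j) = -5 + p + j*p (s(p, j) = -5 + (j*p + p) = -5 + (p + j*p) = -5 + p + j*p)
M(C) = -24 (M(C) = 8*(-3) = -24)
-1 - 3*M(s((-3 + 3*2)², -1)) = -1 - 3*(-24) = -1 + 72 = 71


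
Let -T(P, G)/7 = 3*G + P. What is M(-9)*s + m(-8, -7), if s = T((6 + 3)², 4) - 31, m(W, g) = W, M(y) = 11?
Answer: -7510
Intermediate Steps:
T(P, G) = -21*G - 7*P (T(P, G) = -7*(3*G + P) = -7*(P + 3*G) = -21*G - 7*P)
s = -682 (s = (-21*4 - 7*(6 + 3)²) - 31 = (-84 - 7*9²) - 31 = (-84 - 7*81) - 31 = (-84 - 567) - 31 = -651 - 31 = -682)
M(-9)*s + m(-8, -7) = 11*(-682) - 8 = -7502 - 8 = -7510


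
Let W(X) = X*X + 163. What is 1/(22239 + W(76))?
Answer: 1/28178 ≈ 3.5489e-5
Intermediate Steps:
W(X) = 163 + X² (W(X) = X² + 163 = 163 + X²)
1/(22239 + W(76)) = 1/(22239 + (163 + 76²)) = 1/(22239 + (163 + 5776)) = 1/(22239 + 5939) = 1/28178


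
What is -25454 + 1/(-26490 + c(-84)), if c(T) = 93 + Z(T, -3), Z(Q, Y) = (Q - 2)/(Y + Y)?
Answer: -2014633195/79148 ≈ -25454.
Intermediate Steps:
Z(Q, Y) = (-2 + Q)/(2*Y) (Z(Q, Y) = (-2 + Q)/((2*Y)) = (-2 + Q)*(1/(2*Y)) = (-2 + Q)/(2*Y))
c(T) = 280/3 - T/6 (c(T) = 93 + (½)*(-2 + T)/(-3) = 93 + (½)*(-⅓)*(-2 + T) = 93 + (⅓ - T/6) = 280/3 - T/6)
-25454 + 1/(-26490 + c(-84)) = -25454 + 1/(-26490 + (280/3 - ⅙*(-84))) = -25454 + 1/(-26490 + (280/3 + 14)) = -25454 + 1/(-26490 + 322/3) = -25454 + 1/(-79148/3) = -25454 - 3/79148 = -2014633195/79148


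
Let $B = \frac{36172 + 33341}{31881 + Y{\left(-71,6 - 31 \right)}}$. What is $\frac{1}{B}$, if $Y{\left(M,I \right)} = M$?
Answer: $\frac{31810}{69513} \approx 0.45761$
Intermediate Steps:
$B = \frac{69513}{31810}$ ($B = \frac{36172 + 33341}{31881 - 71} = \frac{69513}{31810} \approx 2.1853$)
$\frac{1}{B} = \frac{1}{\frac{69513}{31810}} = \frac{31810}{69513}$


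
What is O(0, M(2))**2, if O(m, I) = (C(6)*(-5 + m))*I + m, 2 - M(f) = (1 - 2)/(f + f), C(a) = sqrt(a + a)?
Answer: 6075/4 ≈ 1518.8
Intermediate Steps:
C(a) = sqrt(2)*sqrt(a) (C(a) = sqrt(2*a) = sqrt(2)*sqrt(a))
M(f) = 2 + 1/(2*f) (M(f) = 2 - (1 - 2)/(f + f) = 2 - (-1)/(2*f) = 2 + 1/(2*f))
O(m, I) = m + 2*I*sqrt(3)*(-5 + m) (O(m, I) = ((sqrt(2)*sqrt(6))*(-5 + m))*I + m = ((2*sqrt(3))*(-5 + m))*I + m = (2*sqrt(3)*(-5 + m))*I + m = 2*I*sqrt(3)*(-5 + m) + m = m + 2*I*sqrt(3)*(-5 + m))
O(0, M(2))**2 = (0 - 10*(2 + (1/2)/2)*sqrt(3) + 2*(2 + (1/2)/2)*0*sqrt(3))**2 = (0 - 10*(2 + (1/2)*(1/2))*sqrt(3) + 2*(2 + (1/2)*(1/2))*0*sqrt(3))**2 = (0 - 10*(2 + 1/4)*sqrt(3) + 2*(2 + 1/4)*0*sqrt(3))**2 = (0 - 10*9/4*sqrt(3) + 2*(9/4)*0*sqrt(3))**2 = (0 - 45*sqrt(3)/2 + 0)**2 = (-45*sqrt(3)/2)**2 = 6075/4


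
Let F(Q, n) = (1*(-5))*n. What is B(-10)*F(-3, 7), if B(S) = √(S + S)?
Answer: -70*I*√5 ≈ -156.52*I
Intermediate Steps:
F(Q, n) = -5*n
B(S) = √2*√S (B(S) = √(2*S) = √2*√S)
B(-10)*F(-3, 7) = (√2*√(-10))*(-5*7) = (√2*(I*√10))*(-35) = (2*I*√5)*(-35) = -70*I*√5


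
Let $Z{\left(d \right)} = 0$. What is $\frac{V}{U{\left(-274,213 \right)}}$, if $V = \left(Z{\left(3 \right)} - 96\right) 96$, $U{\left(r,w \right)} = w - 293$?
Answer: $\frac{576}{5} \approx 115.2$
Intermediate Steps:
$U{\left(r,w \right)} = -293 + w$
$V = -9216$ ($V = \left(0 - 96\right) 96 = \left(-96\right) 96 = -9216$)
$\frac{V}{U{\left(-274,213 \right)}} = - \frac{9216}{-293 + 213} = - \frac{9216}{-80} = \left(-9216\right) \left(- \frac{1}{80}\right) = \frac{576}{5}$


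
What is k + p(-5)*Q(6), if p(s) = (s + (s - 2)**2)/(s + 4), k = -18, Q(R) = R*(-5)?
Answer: 1302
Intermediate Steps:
Q(R) = -5*R
p(s) = (s + (-2 + s)**2)/(4 + s)
k + p(-5)*Q(6) = -18 + ((-5 + (-2 - 5)**2)/(4 - 5))*(-5*6) = -18 + ((-5 + (-7)**2)/(-1))*(-30) = -18 - (-5 + 49)*(-30) = -18 - 1*44*(-30) = -18 - 44*(-30) = -18 + 1320 = 1302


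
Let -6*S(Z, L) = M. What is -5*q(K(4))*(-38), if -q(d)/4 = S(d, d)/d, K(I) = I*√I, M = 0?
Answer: 0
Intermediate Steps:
S(Z, L) = 0 (S(Z, L) = -⅙*0 = 0)
K(I) = I^(3/2)
q(d) = 0 (q(d) = -0/d = -4*0 = 0)
-5*q(K(4))*(-38) = -5*0*(-38) = 0*(-38) = 0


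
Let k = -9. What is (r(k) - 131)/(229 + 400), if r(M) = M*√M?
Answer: -131/629 - 27*I/629 ≈ -0.20827 - 0.042925*I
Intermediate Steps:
r(M) = M^(3/2)
(r(k) - 131)/(229 + 400) = ((-9)^(3/2) - 131)/(229 + 400) = (-27*I - 131)/629 = (-131 - 27*I)*(1/629) = -131/629 - 27*I/629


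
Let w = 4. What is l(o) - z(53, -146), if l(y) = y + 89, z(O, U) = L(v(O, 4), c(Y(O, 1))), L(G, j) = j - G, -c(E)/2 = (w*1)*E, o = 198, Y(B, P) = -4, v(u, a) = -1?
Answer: 254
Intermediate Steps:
c(E) = -8*E (c(E) = -2*4*1*E = -8*E)
z(O, U) = 33 (z(O, U) = -8*(-4) - 1*(-1) = 32 + 1 = 33)
l(y) = 89 + y
l(o) - z(53, -146) = (89 + 198) - 1*33 = 287 - 33 = 254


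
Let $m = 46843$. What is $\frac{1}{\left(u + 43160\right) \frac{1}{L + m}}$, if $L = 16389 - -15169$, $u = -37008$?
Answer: $\frac{78401}{6152} \approx 12.744$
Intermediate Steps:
$L = 31558$ ($L = 16389 + 15169 = 31558$)
$\frac{1}{\left(u + 43160\right) \frac{1}{L + m}} = \frac{1}{\left(-37008 + 43160\right) \frac{1}{31558 + 46843}} = \frac{1}{6152 \cdot \frac{1}{78401}} = \frac{1}{\frac{6152}{78401}} = \frac{78401}{6152}$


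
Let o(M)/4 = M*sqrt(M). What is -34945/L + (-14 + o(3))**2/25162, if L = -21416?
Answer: 446367669/269434696 - 168*sqrt(3)/12581 ≈ 1.6336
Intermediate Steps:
o(M) = 4*M**(3/2) (o(M) = 4*(M*sqrt(M)) = 4*M**(3/2))
-34945/L + (-14 + o(3))**2/25162 = -34945/(-21416) + (-14 + 4*3**(3/2))**2/25162 = -34945*(-1/21416) + (-14 + 4*(3*sqrt(3)))**2*(1/25162) = 34945/21416 + (-14 + 12*sqrt(3))**2*(1/25162) = 34945/21416 + (-14 + 12*sqrt(3))**2/25162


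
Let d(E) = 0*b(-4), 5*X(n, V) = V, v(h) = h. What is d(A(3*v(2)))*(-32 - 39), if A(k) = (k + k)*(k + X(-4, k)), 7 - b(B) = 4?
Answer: 0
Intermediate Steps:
X(n, V) = V/5
b(B) = 3 (b(B) = 7 - 1*4 = 7 - 4 = 3)
A(k) = 12*k²/5 (A(k) = (k + k)*(k + k/5) = (2*k)*(6*k/5) = 12*k²/5)
d(E) = 0 (d(E) = 0*3 = 0)
d(A(3*v(2)))*(-32 - 39) = 0*(-32 - 39) = 0*(-71) = 0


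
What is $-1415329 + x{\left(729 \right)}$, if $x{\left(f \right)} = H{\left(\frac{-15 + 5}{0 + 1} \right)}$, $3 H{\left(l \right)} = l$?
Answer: $- \frac{4245997}{3} \approx -1.4153 \cdot 10^{6}$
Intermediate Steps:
$H{\left(l \right)} = \frac{l}{3}$
$x{\left(f \right)} = - \frac{10}{3}$ ($x{\left(f \right)} = \frac{\left(-15 + 5\right) \frac{1}{0 + 1}}{3} = \frac{\left(-10\right) 1^{-1}}{3} = \frac{\left(-10\right) 1}{3} = \frac{1}{3} \left(-10\right) = - \frac{10}{3}$)
$-1415329 + x{\left(729 \right)} = -1415329 - \frac{10}{3} = - \frac{4245997}{3}$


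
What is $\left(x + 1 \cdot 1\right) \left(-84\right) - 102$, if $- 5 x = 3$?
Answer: $- \frac{678}{5} \approx -135.6$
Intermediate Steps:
$x = - \frac{3}{5}$ ($x = \left(- \frac{1}{5}\right) 3 = - \frac{3}{5} \approx -0.6$)
$\left(x + 1 \cdot 1\right) \left(-84\right) - 102 = \left(- \frac{3}{5} + 1 \cdot 1\right) \left(-84\right) - 102 = \left(- \frac{3}{5} + 1\right) \left(-84\right) - 102 = \frac{2}{5} \left(-84\right) - 102 = - \frac{168}{5} - 102 = - \frac{678}{5}$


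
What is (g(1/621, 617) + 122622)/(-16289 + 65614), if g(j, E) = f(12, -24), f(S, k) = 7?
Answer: 122629/49325 ≈ 2.4861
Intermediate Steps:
g(j, E) = 7
(g(1/621, 617) + 122622)/(-16289 + 65614) = (7 + 122622)/(-16289 + 65614) = 122629/49325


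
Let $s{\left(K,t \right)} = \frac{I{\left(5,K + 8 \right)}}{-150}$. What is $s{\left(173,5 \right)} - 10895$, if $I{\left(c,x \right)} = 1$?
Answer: $- \frac{1634251}{150} \approx -10895.0$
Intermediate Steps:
$s{\left(K,t \right)} = - \frac{1}{150}$ ($s{\left(K,t \right)} = 1 \frac{1}{-150} = 1 \left(- \frac{1}{150}\right) = - \frac{1}{150}$)
$s{\left(173,5 \right)} - 10895 = - \frac{1}{150} - 10895 = - \frac{1634251}{150}$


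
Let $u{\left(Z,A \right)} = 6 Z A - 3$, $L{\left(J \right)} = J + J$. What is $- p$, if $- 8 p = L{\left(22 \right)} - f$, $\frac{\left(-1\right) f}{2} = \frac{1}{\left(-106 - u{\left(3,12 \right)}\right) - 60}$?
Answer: $\frac{8337}{1516} \approx 5.4993$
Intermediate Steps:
$L{\left(J \right)} = 2 J$
$u{\left(Z,A \right)} = -3 + 6 A Z$ ($u{\left(Z,A \right)} = 6 A Z - 3 = -3 + 6 A Z$)
$f = \frac{2}{379}$ ($f = - \frac{2}{\left(-106 - \left(-3 + 6 \cdot 12 \cdot 3\right)\right) - 60} = - \frac{2}{\left(-106 - \left(-3 + 216\right)\right) - 60} = - \frac{2}{\left(-106 - 213\right) - 60} = - \frac{2}{-319 - 60} = - \frac{2}{-379} = \left(-2\right) \left(- \frac{1}{379}\right) = \frac{2}{379} \approx 0.005277$)
$p = - \frac{8337}{1516}$ ($p = - \frac{2 \cdot 22 - \frac{2}{379}}{8} = - \frac{44 - \frac{2}{379}}{8} = \left(- \frac{1}{8}\right) \frac{16674}{379} = - \frac{8337}{1516} \approx -5.4993$)
$- p = \left(-1\right) \left(- \frac{8337}{1516}\right) = \frac{8337}{1516}$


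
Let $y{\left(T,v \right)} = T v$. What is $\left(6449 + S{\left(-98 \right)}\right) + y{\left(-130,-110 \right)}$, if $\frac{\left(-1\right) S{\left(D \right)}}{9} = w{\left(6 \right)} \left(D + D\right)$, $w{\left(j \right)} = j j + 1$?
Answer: $86017$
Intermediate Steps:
$w{\left(j \right)} = 1 + j^{2}$ ($w{\left(j \right)} = j^{2} + 1 = 1 + j^{2}$)
$S{\left(D \right)} = - 666 D$ ($S{\left(D \right)} = - 9 \left(1 + 6^{2}\right) \left(D + D\right) = - 9 \left(1 + 36\right) 2 D = - 9 \cdot 37 \cdot 2 D = - 9 \cdot 74 D = - 666 D$)
$\left(6449 + S{\left(-98 \right)}\right) + y{\left(-130,-110 \right)} = \left(6449 - -65268\right) - -14300 = \left(6449 + 65268\right) + 14300 = 71717 + 14300 = 86017$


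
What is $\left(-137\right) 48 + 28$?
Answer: $-6548$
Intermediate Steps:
$\left(-137\right) 48 + 28 = -6576 + 28 = -6548$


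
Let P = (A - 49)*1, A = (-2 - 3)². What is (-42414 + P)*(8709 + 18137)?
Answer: -1139290548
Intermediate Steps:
A = 25 (A = (-5)² = 25)
P = -24 (P = (25 - 49)*1 = -24*1 = -24)
(-42414 + P)*(8709 + 18137) = (-42414 - 24)*(8709 + 18137) = -42438*26846 = -1139290548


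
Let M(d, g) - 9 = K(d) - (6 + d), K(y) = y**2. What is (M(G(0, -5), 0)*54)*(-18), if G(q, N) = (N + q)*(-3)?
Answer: -207036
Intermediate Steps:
G(q, N) = -3*N - 3*q
M(d, g) = 3 + d**2 - d (M(d, g) = 9 + (d**2 - (6 + d)) = 9 + (d**2 + (-6 - d)) = 9 + (-6 + d**2 - d) = 3 + d**2 - d)
(M(G(0, -5), 0)*54)*(-18) = ((3 + (-3*(-5) - 3*0)**2 - (-3*(-5) - 3*0))*54)*(-18) = ((3 + (15 + 0)**2 - (15 + 0))*54)*(-18) = ((3 + 15**2 - 1*15)*54)*(-18) = ((3 + 225 - 15)*54)*(-18) = (213*54)*(-18) = 11502*(-18) = -207036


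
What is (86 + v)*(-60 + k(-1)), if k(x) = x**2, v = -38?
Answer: -2832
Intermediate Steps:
(86 + v)*(-60 + k(-1)) = (86 - 38)*(-60 + (-1)**2) = 48*(-60 + 1) = 48*(-59) = -2832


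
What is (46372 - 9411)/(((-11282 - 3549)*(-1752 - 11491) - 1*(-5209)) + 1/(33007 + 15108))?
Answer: 1778378515/9450370212331 ≈ 0.00018818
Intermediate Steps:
(46372 - 9411)/(((-11282 - 3549)*(-1752 - 11491) - 1*(-5209)) + 1/(33007 + 15108)) = 36961/((-14831*(-13243) + 5209) + 1/48115) = 36961/((196406933 + 5209) + 1/48115) = 36961/(196412142 + 1/48115) = 36961/(9450370212331/48115) = 36961*(48115/9450370212331) = 1778378515/9450370212331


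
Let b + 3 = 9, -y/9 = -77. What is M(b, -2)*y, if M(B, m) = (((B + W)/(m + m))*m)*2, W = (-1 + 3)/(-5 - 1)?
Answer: 3927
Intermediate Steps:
y = 693 (y = -9*(-77) = 693)
b = 6 (b = -3 + 9 = 6)
W = -⅓ (W = 2/(-6) = 2*(-⅙) = -⅓ ≈ -0.33333)
M(B, m) = -⅓ + B (M(B, m) = (((B - ⅓)/(m + m))*m)*2 = (((-⅓ + B)/((2*m)))*m)*2 = (((-⅓ + B)*(1/(2*m)))*m)*2 = (((-⅓ + B)/(2*m))*m)*2 = (-⅙ + B/2)*2 = -⅓ + B)
M(b, -2)*y = (-⅓ + 6)*693 = (17/3)*693 = 3927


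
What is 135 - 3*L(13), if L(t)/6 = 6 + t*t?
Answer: -3015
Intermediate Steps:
L(t) = 36 + 6*t² (L(t) = 6*(6 + t*t) = 6*(6 + t²) = 36 + 6*t²)
135 - 3*L(13) = 135 - 3*(36 + 6*13²) = 135 - 3*(36 + 6*169) = 135 - 3*(36 + 1014) = 135 - 3*1050 = 135 - 3150 = -3015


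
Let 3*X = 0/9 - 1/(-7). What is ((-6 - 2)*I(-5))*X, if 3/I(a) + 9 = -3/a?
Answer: 20/147 ≈ 0.13605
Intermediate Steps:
I(a) = 3/(-9 - 3/a)
X = 1/21 (X = (0/9 - 1/(-7))/3 = (0*(⅑) - 1*(-⅐))/3 = (0 + ⅐)/3 = (⅓)*(⅐) = 1/21 ≈ 0.047619)
((-6 - 2)*I(-5))*X = ((-6 - 2)*(-1*(-5)/(1 + 3*(-5))))*(1/21) = -(-8)*(-5)/(1 - 15)*(1/21) = -(-8)*(-5)/(-14)*(1/21) = -(-8)*(-5)*(-1)/14*(1/21) = -8*(-5/14)*(1/21) = (20/7)*(1/21) = 20/147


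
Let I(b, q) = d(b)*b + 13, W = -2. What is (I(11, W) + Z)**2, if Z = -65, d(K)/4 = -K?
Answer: 287296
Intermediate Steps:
d(K) = -4*K (d(K) = 4*(-K) = -4*K)
I(b, q) = 13 - 4*b**2 (I(b, q) = (-4*b)*b + 13 = -4*b**2 + 13 = 13 - 4*b**2)
(I(11, W) + Z)**2 = ((13 - 4*11**2) - 65)**2 = ((13 - 4*121) - 65)**2 = ((13 - 484) - 65)**2 = (-471 - 65)**2 = (-536)**2 = 287296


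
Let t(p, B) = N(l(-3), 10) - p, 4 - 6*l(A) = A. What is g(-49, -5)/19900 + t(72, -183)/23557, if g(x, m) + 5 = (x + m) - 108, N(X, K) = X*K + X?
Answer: -15334307/1406352900 ≈ -0.010904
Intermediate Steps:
l(A) = ⅔ - A/6
N(X, K) = X + K*X (N(X, K) = K*X + X = X + K*X)
g(x, m) = -113 + m + x (g(x, m) = -5 + ((x + m) - 108) = -5 + ((m + x) - 108) = -5 + (-108 + m + x) = -113 + m + x)
t(p, B) = 77/6 - p (t(p, B) = (⅔ - ⅙*(-3))*(1 + 10) - p = (⅔ + ½)*11 - p = (7/6)*11 - p = 77/6 - p)
g(-49, -5)/19900 + t(72, -183)/23557 = (-113 - 5 - 49)/19900 + (77/6 - 1*72)/23557 = -167*1/19900 + (77/6 - 72)*(1/23557) = -167/19900 - 355/6*1/23557 = -167/19900 - 355/141342 = -15334307/1406352900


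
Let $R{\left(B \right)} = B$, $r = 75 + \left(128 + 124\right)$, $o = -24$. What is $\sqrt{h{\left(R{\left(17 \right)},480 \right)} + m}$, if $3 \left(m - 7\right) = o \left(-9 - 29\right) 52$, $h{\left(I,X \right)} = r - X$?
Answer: $\sqrt{15662} \approx 125.15$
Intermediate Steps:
$r = 327$ ($r = 75 + 252 = 327$)
$h{\left(I,X \right)} = 327 - X$
$m = 15815$ ($m = 7 + \frac{- 24 \left(-9 - 29\right) 52}{3} = 7 + \frac{\left(-24\right) \left(-38\right) 52}{3} = 7 + \frac{912 \cdot 52}{3} = 7 + \frac{1}{3} \cdot 47424 = 7 + 15808 = 15815$)
$\sqrt{h{\left(R{\left(17 \right)},480 \right)} + m} = \sqrt{\left(327 - 480\right) + 15815} = \sqrt{-153 + 15815} = \sqrt{15662}$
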